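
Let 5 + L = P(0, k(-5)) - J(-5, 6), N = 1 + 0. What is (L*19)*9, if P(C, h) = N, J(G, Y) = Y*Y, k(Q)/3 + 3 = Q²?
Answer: -6840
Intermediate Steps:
k(Q) = -9 + 3*Q²
J(G, Y) = Y²
N = 1
P(C, h) = 1
L = -40 (L = -5 + (1 - 1*6²) = -5 + (1 - 1*36) = -5 + (1 - 36) = -5 - 35 = -40)
(L*19)*9 = -40*19*9 = -760*9 = -6840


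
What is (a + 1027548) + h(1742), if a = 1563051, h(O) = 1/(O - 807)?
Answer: 2422210066/935 ≈ 2.5906e+6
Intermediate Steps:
h(O) = 1/(-807 + O)
(a + 1027548) + h(1742) = (1563051 + 1027548) + 1/(-807 + 1742) = 2590599 + 1/935 = 2422210066/935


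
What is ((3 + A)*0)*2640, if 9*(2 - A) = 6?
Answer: 0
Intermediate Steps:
A = 4/3 (A = 2 - 1/9*6 = 2 - 2/3 = 4/3 ≈ 1.3333)
((3 + A)*0)*2640 = ((3 + 4/3)*0)*2640 = ((13/3)*0)*2640 = 0*2640 = 0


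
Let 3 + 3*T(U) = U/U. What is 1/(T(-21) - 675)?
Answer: -3/2027 ≈ -0.0014800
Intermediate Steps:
T(U) = -⅔ (T(U) = -1 + (U/U)/3 = -1 + (⅓)*1 = -1 + ⅓ = -⅔)
1/(T(-21) - 675) = 1/(-⅔ - 675) = 1/(-2027/3) = -3/2027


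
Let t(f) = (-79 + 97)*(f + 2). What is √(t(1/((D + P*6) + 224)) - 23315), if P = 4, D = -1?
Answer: I*√1420224065/247 ≈ 152.57*I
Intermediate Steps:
t(f) = 36 + 18*f (t(f) = 18*(2 + f) = 36 + 18*f)
√(t(1/((D + P*6) + 224)) - 23315) = √((36 + 18/((-1 + 4*6) + 224)) - 23315) = √((36 + 18/((-1 + 24) + 224)) - 23315) = √((36 + 18/(23 + 224)) - 23315) = √((36 + 18/247) - 23315) = √(8910/247 - 23315) = √(-5749895/247) = I*√1420224065/247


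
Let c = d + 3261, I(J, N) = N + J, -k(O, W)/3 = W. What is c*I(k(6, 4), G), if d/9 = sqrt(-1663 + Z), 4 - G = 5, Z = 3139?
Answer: -42393 - 702*sqrt(41) ≈ -46888.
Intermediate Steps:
k(O, W) = -3*W
G = -1 (G = 4 - 1*5 = 4 - 5 = -1)
I(J, N) = J + N
d = 54*sqrt(41) (d = 9*sqrt(-1663 + 3139) = 9*sqrt(1476) = 9*(6*sqrt(41)) = 54*sqrt(41) ≈ 345.77)
c = 3261 + 54*sqrt(41) (c = 54*sqrt(41) + 3261 = 3261 + 54*sqrt(41) ≈ 3606.8)
c*I(k(6, 4), G) = (3261 + 54*sqrt(41))*(-3*4 - 1) = (3261 + 54*sqrt(41))*(-12 - 1) = (3261 + 54*sqrt(41))*(-13) = -42393 - 702*sqrt(41)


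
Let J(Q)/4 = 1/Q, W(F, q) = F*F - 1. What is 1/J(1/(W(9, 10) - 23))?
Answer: 1/228 ≈ 0.0043860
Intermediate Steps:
W(F, q) = -1 + F**2 (W(F, q) = F**2 - 1 = -1 + F**2)
J(Q) = 4/Q
1/J(1/(W(9, 10) - 23)) = 1/(4/(1/((-1 + 9**2) - 23))) = 1/(4/(1/((-1 + 81) - 23))) = 1/(4/(1/(80 - 23))) = 1/(4/(1/57)) = 1/(4*57) = 1/228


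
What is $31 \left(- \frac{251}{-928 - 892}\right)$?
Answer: $\frac{7781}{1820} \approx 4.2753$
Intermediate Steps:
$31 \left(- \frac{251}{-928 - 892}\right) = 31 \left(- \frac{251}{-1820}\right) = 31 \left(\left(-251\right) \left(- \frac{1}{1820}\right)\right) = 31 \cdot \frac{251}{1820} = \frac{7781}{1820}$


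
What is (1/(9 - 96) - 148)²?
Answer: 165817129/7569 ≈ 21907.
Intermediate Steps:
(1/(9 - 96) - 148)² = (1/(-87) - 148)² = (-1/87 - 148)² = (-12877/87)² = 165817129/7569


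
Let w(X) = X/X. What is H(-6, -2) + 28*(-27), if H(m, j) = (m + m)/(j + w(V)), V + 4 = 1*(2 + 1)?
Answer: -744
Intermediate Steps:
V = -1 (V = -4 + 1*(2 + 1) = -4 + 1*3 = -4 + 3 = -1)
w(X) = 1
H(m, j) = 2*m/(1 + j) (H(m, j) = (m + m)/(j + 1) = (2*m)/(1 + j) = 2*m/(1 + j))
H(-6, -2) + 28*(-27) = 2*(-6)/(1 - 2) + 28*(-27) = 2*(-6)/(-1) - 756 = 2*(-6)*(-1) - 756 = 12 - 756 = -744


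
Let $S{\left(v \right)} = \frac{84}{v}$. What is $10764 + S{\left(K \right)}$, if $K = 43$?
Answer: $\frac{462936}{43} \approx 10766.0$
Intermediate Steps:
$10764 + S{\left(K \right)} = 10764 + \frac{84}{43} = \frac{462936}{43}$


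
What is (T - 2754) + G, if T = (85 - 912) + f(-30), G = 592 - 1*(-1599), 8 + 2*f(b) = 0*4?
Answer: -1394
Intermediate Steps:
f(b) = -4 (f(b) = -4 + (0*4)/2 = -4 + (1/2)*0 = -4 + 0 = -4)
G = 2191 (G = 592 + 1599 = 2191)
T = -831 (T = (85 - 912) - 4 = -827 - 4 = -831)
(T - 2754) + G = (-831 - 2754) + 2191 = -3585 + 2191 = -1394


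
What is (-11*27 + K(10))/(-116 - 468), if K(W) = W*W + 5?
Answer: 24/73 ≈ 0.32877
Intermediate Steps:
K(W) = 5 + W² (K(W) = W² + 5 = 5 + W²)
(-11*27 + K(10))/(-116 - 468) = (-11*27 + (5 + 10²))/(-116 - 468) = (-297 + (5 + 100))/(-584) = (-297 + 105)*(-1/584) = -192*(-1/584) = 24/73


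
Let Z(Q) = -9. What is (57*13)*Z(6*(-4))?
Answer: -6669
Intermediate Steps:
(57*13)*Z(6*(-4)) = (57*13)*(-9) = 741*(-9) = -6669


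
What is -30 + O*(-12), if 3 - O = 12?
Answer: 78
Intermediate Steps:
O = -9 (O = 3 - 1*12 = 3 - 12 = -9)
-30 + O*(-12) = -30 - 9*(-12) = -30 + 108 = 78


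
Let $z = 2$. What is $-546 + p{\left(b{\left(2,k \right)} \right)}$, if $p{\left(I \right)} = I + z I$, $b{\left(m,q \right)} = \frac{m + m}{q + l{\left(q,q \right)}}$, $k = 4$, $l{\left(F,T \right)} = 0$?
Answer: $-543$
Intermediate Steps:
$b{\left(m,q \right)} = \frac{2 m}{q}$ ($b{\left(m,q \right)} = \frac{m + m}{q + 0} = \frac{2 m}{q}$)
$p{\left(I \right)} = 3 I$ ($p{\left(I \right)} = I + 2 I = 3 I$)
$-546 + p{\left(b{\left(2,k \right)} \right)} = -546 + 3 \cdot 2 \cdot 2 \cdot \frac{1}{4} = -546 + 3 \cdot 1 = -546 + 3 = -543$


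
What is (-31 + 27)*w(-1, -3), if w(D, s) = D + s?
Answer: 16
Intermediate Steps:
(-31 + 27)*w(-1, -3) = (-31 + 27)*(-1 - 3) = -4*(-4) = 16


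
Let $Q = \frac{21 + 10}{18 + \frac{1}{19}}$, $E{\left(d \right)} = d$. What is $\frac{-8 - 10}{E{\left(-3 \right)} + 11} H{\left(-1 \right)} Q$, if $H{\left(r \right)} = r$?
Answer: $\frac{5301}{1372} \approx 3.8637$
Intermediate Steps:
$Q = \frac{589}{343}$ ($Q = \frac{31}{18 + \frac{1}{19}} = \frac{31}{\frac{343}{19}} = 31 \cdot \frac{19}{343} = \frac{589}{343} \approx 1.7172$)
$\frac{-8 - 10}{E{\left(-3 \right)} + 11} H{\left(-1 \right)} Q = \frac{-8 - 10}{-3 + 11} \left(-1\right) \frac{589}{343} = - \frac{18}{8} \left(-1\right) \frac{589}{343} = \left(-18\right) \frac{1}{8} \left(-1\right) \frac{589}{343} = \left(- \frac{9}{4}\right) \left(-1\right) \frac{589}{343} = \frac{9}{4} \cdot \frac{589}{343} = \frac{5301}{1372}$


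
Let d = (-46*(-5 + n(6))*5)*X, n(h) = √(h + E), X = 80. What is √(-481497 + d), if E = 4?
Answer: √(-389497 - 18400*√10) ≈ 669.09*I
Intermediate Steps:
n(h) = √(4 + h) (n(h) = √(h + 4) = √(4 + h))
d = 92000 - 18400*√10 (d = -46*(-5 + √(4 + 6))*5*80 = -46*(-5 + √10)*5*80 = -46*(-25 + 5*√10)*80 = (1150 - 230*√10)*80 = 92000 - 18400*√10 ≈ 33814.)
√(-481497 + d) = √(-481497 + (92000 - 18400*√10)) = √(-389497 - 18400*√10)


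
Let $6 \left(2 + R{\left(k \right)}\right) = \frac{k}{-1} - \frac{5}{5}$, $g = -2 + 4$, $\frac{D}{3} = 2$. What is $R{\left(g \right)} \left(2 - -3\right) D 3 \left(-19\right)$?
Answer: $4275$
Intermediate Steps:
$D = 6$ ($D = 3 \cdot 2 = 6$)
$g = 2$
$R{\left(k \right)} = - \frac{13}{6} - \frac{k}{6}$ ($R{\left(k \right)} = -2 + \frac{\frac{k}{-1} - \frac{5}{5}}{6} = -2 + \frac{k \left(-1\right) - 1}{6} = -2 + \frac{- k - 1}{6} = -2 + \frac{-1 - k}{6} = -2 - \left(\frac{1}{6} + \frac{k}{6}\right) = - \frac{13}{6} - \frac{k}{6}$)
$R{\left(g \right)} \left(2 - -3\right) D 3 \left(-19\right) = \left(- \frac{13}{6} - \frac{1}{3}\right) \left(2 - -3\right) 6 \cdot 3 \left(-19\right) = \left(- \frac{13}{6} - \frac{1}{3}\right) \left(2 + 3\right) 6 \cdot 3 \left(-19\right) = - \frac{5 \cdot 5 \cdot 6 \cdot 3}{2} \left(-19\right) = - \frac{5 \cdot 30 \cdot 3}{2} \left(-19\right) = \left(- \frac{5}{2}\right) 90 \left(-19\right) = \left(-225\right) \left(-19\right) = 4275$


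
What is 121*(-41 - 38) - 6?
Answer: -9565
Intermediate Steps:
121*(-41 - 38) - 6 = 121*(-79) - 6 = -9559 - 6 = -9565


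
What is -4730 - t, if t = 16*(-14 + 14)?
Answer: -4730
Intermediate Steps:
t = 0 (t = 16*0 = 0)
-4730 - t = -4730 - 1*0 = -4730 + 0 = -4730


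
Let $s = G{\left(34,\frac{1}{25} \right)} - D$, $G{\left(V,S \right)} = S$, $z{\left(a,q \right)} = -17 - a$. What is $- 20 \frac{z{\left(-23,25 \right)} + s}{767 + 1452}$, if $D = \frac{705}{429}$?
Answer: $- \frac{62872}{1586585} \approx -0.039627$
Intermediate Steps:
$D = \frac{235}{143}$ ($D = 705 \cdot \frac{1}{429} = \frac{235}{143} \approx 1.6434$)
$s = - \frac{5732}{3575}$ ($s = \frac{1}{25} - \frac{235}{143} = - \frac{5732}{3575} \approx -1.6034$)
$- 20 \frac{z{\left(-23,25 \right)} + s}{767 + 1452} = - 20 \frac{\left(-17 - -23\right) - \frac{5732}{3575}}{767 + 1452} = - 20 \frac{\left(-17 + 23\right) - \frac{5732}{3575}}{2219} = - 20 \left(6 - \frac{5732}{3575}\right) \frac{1}{2219} = - 20 \cdot \frac{15718}{3575} \cdot \frac{1}{2219} = \left(-20\right) \frac{15718}{7932925} = - \frac{62872}{1586585}$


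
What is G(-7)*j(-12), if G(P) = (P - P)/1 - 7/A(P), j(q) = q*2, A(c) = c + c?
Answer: -12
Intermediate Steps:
A(c) = 2*c
j(q) = 2*q
G(P) = -7/(2*P) (G(P) = (P - P)/1 - 7*1/(2*P) = 0*1 - 7/(2*P) = 0 - 7/(2*P) = -7/(2*P))
G(-7)*j(-12) = (-7/2/(-7))*(2*(-12)) = -7/2*(-⅐)*(-24) = (½)*(-24) = -12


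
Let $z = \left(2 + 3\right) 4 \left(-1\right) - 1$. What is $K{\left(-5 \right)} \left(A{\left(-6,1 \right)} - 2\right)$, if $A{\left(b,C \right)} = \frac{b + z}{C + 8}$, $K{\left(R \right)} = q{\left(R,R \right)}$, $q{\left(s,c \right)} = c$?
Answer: $25$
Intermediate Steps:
$z = -21$ ($z = 5 \cdot 4 \left(-1\right) - 1 = 20 \left(-1\right) - 1 = -20 - 1 = -21$)
$K{\left(R \right)} = R$
$A{\left(b,C \right)} = \frac{-21 + b}{8 + C}$ ($A{\left(b,C \right)} = \frac{b - 21}{C + 8} = \frac{-21 + b}{8 + C}$)
$K{\left(-5 \right)} \left(A{\left(-6,1 \right)} - 2\right) = - 5 \left(\frac{-21 - 6}{8 + 1} - 2\right) = - 5 \left(\frac{1}{9} \left(-27\right) - 2\right) = - 5 \left(-3 - 2\right) = \left(-5\right) \left(-5\right) = 25$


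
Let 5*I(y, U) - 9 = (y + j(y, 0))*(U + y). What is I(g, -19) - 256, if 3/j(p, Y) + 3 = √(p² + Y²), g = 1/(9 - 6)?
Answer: -11306/45 ≈ -251.24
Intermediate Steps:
g = ⅓ (g = 1/3 = ⅓ ≈ 0.33333)
j(p, Y) = 3/(-3 + √(Y² + p²)) (j(p, Y) = 3/(-3 + √(p² + Y²)) = 3/(-3 + √(Y² + p²)))
I(y, U) = 9/5 + (U + y)*(y + 3/(-3 + √(y²)))/5 (I(y, U) = 9/5 + ((y + 3/(-3 + √(0² + y²)))*(U + y))/5 = 9/5 + ((y + 3/(-3 + √(0 + y²)))*(U + y))/5 = 9/5 + ((y + 3/(-3 + √(y²)))*(U + y))/5 = 9/5 + ((U + y)*(y + 3/(-3 + √(y²))))/5 = 9/5 + (U + y)*(y + 3/(-3 + √(y²)))/5)
I(g, -19) - 256 = (3*(-19) + 3*(⅓) + (-3 + √((⅓)²))*(9 + (⅓)² - 19*⅓))/(5*(-3 + √((⅓)²))) - 256 = (-57 + 1 + (-3 + √(⅑))*(9 + ⅑ - 19/3))/(5*(-3 + √(⅑))) - 256 = (-57 + 1 + (-3 + ⅓)*(25/9))/(5*(-3 + ⅓)) - 256 = (-57 + 1 - 8/3*25/9)/(5*(-8/3)) - 256 = (⅕)*(-3/8)*(-57 + 1 - 200/27) - 256 = (⅕)*(-3/8)*(-1712/27) - 256 = 214/45 - 256 = -11306/45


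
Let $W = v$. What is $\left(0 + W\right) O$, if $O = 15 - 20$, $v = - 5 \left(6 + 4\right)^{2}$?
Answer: $2500$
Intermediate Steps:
$v = -500$ ($v = - 5 \cdot 10^{2} = \left(-5\right) 100 = -500$)
$W = -500$
$O = -5$
$\left(0 + W\right) O = \left(0 - 500\right) \left(-5\right) = \left(-500\right) \left(-5\right) = 2500$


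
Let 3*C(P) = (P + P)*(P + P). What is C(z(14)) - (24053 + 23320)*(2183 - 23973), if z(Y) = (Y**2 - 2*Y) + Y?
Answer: 3096905506/3 ≈ 1.0323e+9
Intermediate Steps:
z(Y) = Y**2 - Y
C(P) = 4*P**2/3 (C(P) = ((P + P)*(P + P))/3 = ((2*P)*(2*P))/3 = (4*P**2)/3 = 4*P**2/3)
C(z(14)) - (24053 + 23320)*(2183 - 23973) = 4*(14*(-1 + 14))**2/3 - (24053 + 23320)*(2183 - 23973) = 4*(14*13)**2/3 - 47373*(-21790) = (4/3)*182**2 - 1*(-1032257670) = (4/3)*33124 + 1032257670 = 132496/3 + 1032257670 = 3096905506/3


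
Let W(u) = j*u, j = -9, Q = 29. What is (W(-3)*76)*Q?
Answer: 59508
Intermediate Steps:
W(u) = -9*u
(W(-3)*76)*Q = (-9*(-3)*76)*29 = (27*76)*29 = 2052*29 = 59508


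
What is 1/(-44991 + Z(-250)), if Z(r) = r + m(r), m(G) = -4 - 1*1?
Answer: -1/45246 ≈ -2.2101e-5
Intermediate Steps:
m(G) = -5 (m(G) = -4 - 1 = -5)
Z(r) = -5 + r (Z(r) = r - 5 = -5 + r)
1/(-44991 + Z(-250)) = 1/(-44991 + (-5 - 250)) = 1/(-44991 - 255) = 1/(-45246) = -1/45246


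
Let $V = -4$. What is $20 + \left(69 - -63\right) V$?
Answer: $-508$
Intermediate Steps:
$20 + \left(69 - -63\right) V = 20 + \left(69 - -63\right) \left(-4\right) = 20 + \left(69 + 63\right) \left(-4\right) = 20 + 132 \left(-4\right) = 20 - 528 = -508$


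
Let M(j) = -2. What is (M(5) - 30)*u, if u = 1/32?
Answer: -1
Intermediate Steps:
u = 1/32 ≈ 0.031250
(M(5) - 30)*u = (-2 - 30)*(1/32) = -32*1/32 = -1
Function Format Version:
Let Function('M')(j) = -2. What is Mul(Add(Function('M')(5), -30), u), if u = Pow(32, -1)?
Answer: -1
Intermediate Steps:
u = Rational(1, 32) ≈ 0.031250
Mul(Add(Function('M')(5), -30), u) = Mul(Add(-2, -30), Rational(1, 32)) = Mul(-32, Rational(1, 32)) = -1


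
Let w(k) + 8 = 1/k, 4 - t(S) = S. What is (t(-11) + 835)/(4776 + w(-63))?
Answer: 53550/300383 ≈ 0.17827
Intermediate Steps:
t(S) = 4 - S
w(k) = -8 + 1/k
(t(-11) + 835)/(4776 + w(-63)) = ((4 - 1*(-11)) + 835)/(4776 + (-8 + 1/(-63))) = ((4 + 11) + 835)/(4776 + (-8 - 1/63)) = (15 + 835)/(4776 - 505/63) = 850/(300383/63) = 850*(63/300383) = 53550/300383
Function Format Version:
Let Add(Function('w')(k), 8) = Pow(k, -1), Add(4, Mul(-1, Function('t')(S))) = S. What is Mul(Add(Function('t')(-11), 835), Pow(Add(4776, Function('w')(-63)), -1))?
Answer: Rational(53550, 300383) ≈ 0.17827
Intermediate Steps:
Function('t')(S) = Add(4, Mul(-1, S))
Function('w')(k) = Add(-8, Pow(k, -1))
Mul(Add(Function('t')(-11), 835), Pow(Add(4776, Function('w')(-63)), -1)) = Mul(Add(Add(4, Mul(-1, -11)), 835), Pow(Add(4776, Add(-8, Pow(-63, -1))), -1)) = Mul(Add(Add(4, 11), 835), Pow(Add(4776, Add(-8, Rational(-1, 63))), -1)) = Mul(Add(15, 835), Pow(Add(4776, Rational(-505, 63)), -1)) = Mul(850, Pow(Rational(300383, 63), -1)) = Mul(850, Rational(63, 300383)) = Rational(53550, 300383)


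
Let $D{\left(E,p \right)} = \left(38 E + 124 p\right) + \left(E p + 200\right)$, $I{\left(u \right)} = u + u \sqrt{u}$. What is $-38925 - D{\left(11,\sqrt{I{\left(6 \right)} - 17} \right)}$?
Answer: $-39543 - 135 \sqrt{-11 + 6 \sqrt{6}} \approx -39803.0$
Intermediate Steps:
$I{\left(u \right)} = u + u^{\frac{3}{2}}$
$D{\left(E,p \right)} = 200 + 38 E + 124 p + E p$ ($D{\left(E,p \right)} = \left(38 E + 124 p\right) + \left(200 + E p\right) = 200 + 38 E + 124 p + E p$)
$-38925 - D{\left(11,\sqrt{I{\left(6 \right)} - 17} \right)} = -38925 - \left(200 + 38 \cdot 11 + 124 \sqrt{\left(6 + 6^{\frac{3}{2}}\right) - 17} + 11 \sqrt{\left(6 + 6^{\frac{3}{2}}\right) - 17}\right) = -38925 - \left(200 + 418 + 124 \sqrt{\left(6 + 6 \sqrt{6}\right) - 17} + 11 \sqrt{\left(6 + 6 \sqrt{6}\right) - 17}\right) = -38925 - \left(200 + 418 + 124 \sqrt{-11 + 6 \sqrt{6}} + 11 \sqrt{-11 + 6 \sqrt{6}}\right) = -38925 - \left(618 + 135 \sqrt{-11 + 6 \sqrt{6}}\right) = -39543 - 135 \sqrt{-11 + 6 \sqrt{6}}$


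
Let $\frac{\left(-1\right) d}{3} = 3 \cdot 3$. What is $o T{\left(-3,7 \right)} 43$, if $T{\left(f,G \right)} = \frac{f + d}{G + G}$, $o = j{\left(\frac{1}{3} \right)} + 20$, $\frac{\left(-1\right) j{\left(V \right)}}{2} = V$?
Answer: $- \frac{12470}{7} \approx -1781.4$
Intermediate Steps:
$j{\left(V \right)} = - 2 V$
$o = \frac{58}{3}$ ($o = - \frac{2}{3} + 20 = \frac{58}{3} \approx 19.333$)
$d = -27$ ($d = - 3 \cdot 3 \cdot 3 = \left(-3\right) 9 = -27$)
$T{\left(f,G \right)} = \frac{-27 + f}{2 G}$ ($T{\left(f,G \right)} = \frac{f - 27}{G + G} = \frac{-27 + f}{2 G}$)
$o T{\left(-3,7 \right)} 43 = \frac{58 \frac{-27 - 3}{2 \cdot 7}}{3} \cdot 43 = \frac{58 \cdot \frac{1}{2} \cdot \frac{1}{7} \left(-30\right)}{3} \cdot 43 = \frac{58}{3} \left(- \frac{15}{7}\right) 43 = \left(- \frac{290}{7}\right) 43 = - \frac{12470}{7}$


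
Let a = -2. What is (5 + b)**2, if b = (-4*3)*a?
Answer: 841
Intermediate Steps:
b = 24 (b = -4*3*(-2) = -12*(-2) = 24)
(5 + b)**2 = (5 + 24)**2 = 29**2 = 841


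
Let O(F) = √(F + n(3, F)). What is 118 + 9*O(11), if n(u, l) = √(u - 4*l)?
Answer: 118 + 9*√(11 + I*√41) ≈ 149.0 + 8.3654*I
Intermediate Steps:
O(F) = √(F + √(3 - 4*F))
118 + 9*O(11) = 118 + 9*√(11 + √(3 - 4*11)) = 118 + 9*√(11 + √(3 - 44)) = 118 + 9*√(11 + √(-41)) = 118 + 9*√(11 + I*√41)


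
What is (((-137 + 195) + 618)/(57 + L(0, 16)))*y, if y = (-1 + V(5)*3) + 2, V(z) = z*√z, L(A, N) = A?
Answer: 676/57 + 3380*√5/19 ≈ 409.64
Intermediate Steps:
V(z) = z^(3/2)
y = 1 + 15*√5 (y = (-1 + 5^(3/2)*3) + 2 = (-1 + (5*√5)*3) + 2 = (-1 + 15*√5) + 2 = 1 + 15*√5 ≈ 34.541)
(((-137 + 195) + 618)/(57 + L(0, 16)))*y = (((-137 + 195) + 618)/(57 + 0))*(1 + 15*√5) = ((58 + 618)/57)*(1 + 15*√5) = (676*(1/57))*(1 + 15*√5) = 676*(1 + 15*√5)/57 = 676/57 + 3380*√5/19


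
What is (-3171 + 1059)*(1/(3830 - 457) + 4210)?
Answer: -29991099072/3373 ≈ -8.8915e+6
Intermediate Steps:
(-3171 + 1059)*(1/(3830 - 457) + 4210) = -2112*(1/3373 + 4210) = -2112*14200331/3373 = -29991099072/3373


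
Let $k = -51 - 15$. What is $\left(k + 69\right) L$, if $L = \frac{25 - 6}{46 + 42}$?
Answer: $\frac{57}{88} \approx 0.64773$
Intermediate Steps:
$L = \frac{19}{88} \approx 0.21591$
$k = -66$
$\left(k + 69\right) L = \left(-66 + 69\right) \frac{19}{88} = 3 \cdot \frac{19}{88} = \frac{57}{88}$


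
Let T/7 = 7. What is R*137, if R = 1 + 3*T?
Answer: 20276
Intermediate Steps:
T = 49 (T = 7*7 = 49)
R = 148 (R = 1 + 3*49 = 1 + 147 = 148)
R*137 = 148*137 = 20276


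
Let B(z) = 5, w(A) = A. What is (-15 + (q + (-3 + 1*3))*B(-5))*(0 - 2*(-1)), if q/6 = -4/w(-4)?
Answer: 30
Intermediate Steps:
q = 6 (q = 6*(-4/(-4)) = 6*(-4*(-1)/4) = 6*(-1*(-1)) = 6*1 = 6)
(-15 + (q + (-3 + 1*3))*B(-5))*(0 - 2*(-1)) = (-15 + (6 + (-3 + 1*3))*5)*(0 - 2*(-1)) = (-15 + (6 + (-3 + 3))*5)*(0 + 2) = (-15 + (6 + 0)*5)*2 = (-15 + 6*5)*2 = (-15 + 30)*2 = 15*2 = 30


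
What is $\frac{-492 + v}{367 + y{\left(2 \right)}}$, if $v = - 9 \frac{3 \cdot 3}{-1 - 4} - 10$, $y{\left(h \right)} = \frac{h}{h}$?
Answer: $- \frac{2429}{1840} \approx -1.3201$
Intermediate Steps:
$y{\left(h \right)} = 1$
$v = \frac{31}{5}$ ($v = - 9 \frac{9}{-5} - 10 = - 9 \cdot 9 \left(- \frac{1}{5}\right) - 10 = \left(-9\right) \left(- \frac{9}{5}\right) - 10 = \frac{81}{5} - 10 = \frac{31}{5} \approx 6.2$)
$\frac{-492 + v}{367 + y{\left(2 \right)}} = \frac{-492 + \frac{31}{5}}{367 + 1} = - \frac{2429}{5 \cdot 368} = \left(- \frac{2429}{5}\right) \frac{1}{368} = - \frac{2429}{1840}$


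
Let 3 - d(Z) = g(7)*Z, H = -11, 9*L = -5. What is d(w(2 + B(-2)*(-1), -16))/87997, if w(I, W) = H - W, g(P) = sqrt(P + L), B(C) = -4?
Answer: 3/87997 - 5*sqrt(58)/263991 ≈ -0.00011015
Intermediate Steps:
L = -5/9 (L = (1/9)*(-5) = -5/9 ≈ -0.55556)
g(P) = sqrt(-5/9 + P) (g(P) = sqrt(P - 5/9) = sqrt(-5/9 + P))
w(I, W) = -11 - W
d(Z) = 3 - Z*sqrt(58)/3 (d(Z) = 3 - sqrt(-5 + 9*7)/3*Z = 3 - sqrt(-5 + 63)/3*Z = 3 - sqrt(58)/3*Z = 3 - Z*sqrt(58)/3)
d(w(2 + B(-2)*(-1), -16))/87997 = (3 - (-11 - 1*(-16))*sqrt(58)/3)/87997 = (3 - (-11 + 16)*sqrt(58)/3)*(1/87997) = (3 - 1/3*5*sqrt(58))*(1/87997) = (3 - 5*sqrt(58)/3)*(1/87997) = 3/87997 - 5*sqrt(58)/263991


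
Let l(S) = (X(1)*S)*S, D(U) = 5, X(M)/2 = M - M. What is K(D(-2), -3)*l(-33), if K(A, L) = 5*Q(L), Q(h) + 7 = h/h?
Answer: 0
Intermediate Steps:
Q(h) = -6 (Q(h) = -7 + h/h = -7 + 1 = -6)
X(M) = 0 (X(M) = 2*(M - M) = 2*0 = 0)
K(A, L) = -30 (K(A, L) = 5*(-6) = -30)
l(S) = 0 (l(S) = (0*S)*S = 0*S = 0)
K(D(-2), -3)*l(-33) = -30*0 = 0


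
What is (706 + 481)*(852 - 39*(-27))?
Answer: 2261235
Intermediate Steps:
(706 + 481)*(852 - 39*(-27)) = 1187*(852 + 1053) = 1187*1905 = 2261235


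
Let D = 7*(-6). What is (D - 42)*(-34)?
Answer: 2856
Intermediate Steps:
D = -42
(D - 42)*(-34) = (-42 - 42)*(-34) = -84*(-34) = 2856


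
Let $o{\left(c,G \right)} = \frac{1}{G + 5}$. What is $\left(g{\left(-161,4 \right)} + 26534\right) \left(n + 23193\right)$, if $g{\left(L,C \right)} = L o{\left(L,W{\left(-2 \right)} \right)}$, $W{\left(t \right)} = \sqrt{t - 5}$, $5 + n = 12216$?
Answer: $\frac{7508152833}{8} + \frac{1425011 i \sqrt{7}}{8} \approx 9.3852 \cdot 10^{8} + 4.7128 \cdot 10^{5} i$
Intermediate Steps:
$n = 12211$ ($n = -5 + 12216 = 12211$)
$W{\left(t \right)} = \sqrt{-5 + t}$
$o{\left(c,G \right)} = \frac{1}{5 + G}$
$g{\left(L,C \right)} = \frac{L}{5 + i \sqrt{7}}$ ($g{\left(L,C \right)} = \frac{L}{5 + \sqrt{-5 - 2}} = \frac{L}{5 + \sqrt{-7}} = \frac{L}{5 + i \sqrt{7}}$)
$\left(g{\left(-161,4 \right)} + 26534\right) \left(n + 23193\right) = \left(\left(\frac{5}{32} \left(-161\right) - \frac{1}{32} i \left(-161\right) \sqrt{7}\right) + 26534\right) \left(12211 + 23193\right) = \left(\left(- \frac{805}{32} + \frac{161 i \sqrt{7}}{32}\right) + 26534\right) 35404 = \left(\frac{848283}{32} + \frac{161 i \sqrt{7}}{32}\right) 35404 = \frac{7508152833}{8} + \frac{1425011 i \sqrt{7}}{8}$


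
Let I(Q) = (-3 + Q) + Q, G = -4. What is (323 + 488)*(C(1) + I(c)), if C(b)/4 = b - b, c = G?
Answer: -8921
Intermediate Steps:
c = -4
C(b) = 0 (C(b) = 4*(b - b) = 4*0 = 0)
I(Q) = -3 + 2*Q
(323 + 488)*(C(1) + I(c)) = (323 + 488)*(0 + (-3 + 2*(-4))) = 811*(0 + (-3 - 8)) = 811*(0 - 11) = 811*(-11) = -8921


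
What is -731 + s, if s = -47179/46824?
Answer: -34275523/46824 ≈ -732.01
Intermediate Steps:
s = -47179/46824 (s = -47179*1/46824 = -47179/46824 ≈ -1.0076)
-731 + s = -731 - 47179/46824 = -34275523/46824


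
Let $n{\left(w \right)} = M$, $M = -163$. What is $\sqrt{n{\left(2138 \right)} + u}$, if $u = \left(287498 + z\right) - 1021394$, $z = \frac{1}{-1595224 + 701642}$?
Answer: $\frac{3 i \sqrt{65126431470106922}}{893582} \approx 856.77 i$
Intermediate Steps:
$z = - \frac{1}{893582}$ ($z = \frac{1}{-893582} = - \frac{1}{893582} \approx -1.1191 \cdot 10^{-6}$)
$n{\left(w \right)} = -163$
$u = - \frac{655796255473}{893582}$ ($u = \left(287498 - \frac{1}{893582}\right) - 1021394 = \frac{256903037835}{893582} - 1021394 = - \frac{655796255473}{893582} \approx -7.339 \cdot 10^{5}$)
$\sqrt{n{\left(2138 \right)} + u} = \sqrt{-163 - \frac{655796255473}{893582}} = \sqrt{- \frac{655941909339}{893582}} = \frac{3 i \sqrt{65126431470106922}}{893582}$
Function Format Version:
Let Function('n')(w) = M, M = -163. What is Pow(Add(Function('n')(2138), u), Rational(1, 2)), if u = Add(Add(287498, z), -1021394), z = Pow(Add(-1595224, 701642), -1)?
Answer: Mul(Rational(3, 893582), I, Pow(65126431470106922, Rational(1, 2))) ≈ Mul(856.77, I)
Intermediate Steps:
z = Rational(-1, 893582) (z = Pow(-893582, -1) = Rational(-1, 893582) ≈ -1.1191e-6)
Function('n')(w) = -163
u = Rational(-655796255473, 893582) (u = Add(Add(287498, Rational(-1, 893582)), -1021394) = Add(Rational(256903037835, 893582), -1021394) = Rational(-655796255473, 893582) ≈ -7.3390e+5)
Pow(Add(Function('n')(2138), u), Rational(1, 2)) = Pow(Add(-163, Rational(-655796255473, 893582)), Rational(1, 2)) = Pow(Rational(-655941909339, 893582), Rational(1, 2)) = Mul(Rational(3, 893582), I, Pow(65126431470106922, Rational(1, 2)))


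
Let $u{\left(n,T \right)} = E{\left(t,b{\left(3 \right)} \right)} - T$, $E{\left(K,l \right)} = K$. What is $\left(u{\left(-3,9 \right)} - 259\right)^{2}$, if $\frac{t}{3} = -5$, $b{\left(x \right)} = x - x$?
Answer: $80089$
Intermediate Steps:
$b{\left(x \right)} = 0$
$t = -15$ ($t = 3 \left(-5\right) = -15$)
$u{\left(n,T \right)} = -15 - T$
$\left(u{\left(-3,9 \right)} - 259\right)^{2} = \left(\left(-15 - 9\right) - 259\right)^{2} = \left(-24 - 259\right)^{2} = \left(-283\right)^{2} = 80089$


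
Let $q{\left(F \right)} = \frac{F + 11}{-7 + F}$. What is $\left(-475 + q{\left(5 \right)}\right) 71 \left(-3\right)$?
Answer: $102879$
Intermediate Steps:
$q{\left(F \right)} = \frac{11 + F}{-7 + F}$
$\left(-475 + q{\left(5 \right)}\right) 71 \left(-3\right) = \left(-475 + \frac{11 + 5}{-7 + 5}\right) 71 \left(-3\right) = \left(-475 + \frac{1}{-2} \cdot 16\right) \left(-213\right) = \left(-475 - 8\right) \left(-213\right) = \left(-483\right) \left(-213\right) = 102879$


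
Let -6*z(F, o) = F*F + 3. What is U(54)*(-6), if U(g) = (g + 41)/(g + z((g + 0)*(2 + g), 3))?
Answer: 228/609617 ≈ 0.00037401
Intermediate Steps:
z(F, o) = -1/2 - F**2/6 (z(F, o) = -(F*F + 3)/6 = -(F**2 + 3)/6 = -(3 + F**2)/6 = -1/2 - F**2/6)
U(g) = (41 + g)/(-1/2 + g - g**2*(2 + g)**2/6) (U(g) = (g + 41)/(g + (-1/2 - (2 + g)**2*(g + 0)**2/6)) = (41 + g)/(g + (-1/2 - g**2*(2 + g)**2/6)) = (41 + g)/(-1/2 + g - g**2*(2 + g)**2/6))
U(54)*(-6) = (6*(-41 - 1*54)/(3 - 6*54 + 54**2*(2 + 54)**2))*(-6) = (6*(-41 - 54)/(3 - 324 + 2916*56**2))*(-6) = (6*(-95)/(3 - 324 + 2916*3136))*(-6) = (6*(-95)/(3 - 324 + 9144576))*(-6) = (6*(-95)/9144255)*(-6) = (6*(1/9144255)*(-95))*(-6) = -38/609617*(-6) = 228/609617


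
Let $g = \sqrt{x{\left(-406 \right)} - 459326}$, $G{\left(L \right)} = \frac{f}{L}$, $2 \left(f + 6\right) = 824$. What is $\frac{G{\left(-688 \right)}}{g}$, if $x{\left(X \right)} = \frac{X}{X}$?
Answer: $\frac{203 i \sqrt{18373}}{31601560} \approx 0.00087072 i$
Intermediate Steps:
$x{\left(X \right)} = 1$
$f = 406$ ($f = -6 + \frac{1}{2} \cdot 824 = -6 + 412 = 406$)
$G{\left(L \right)} = \frac{406}{L}$
$g = 5 i \sqrt{18373}$ ($g = \sqrt{1 - 459326} = \sqrt{-459325} = 5 i \sqrt{18373} \approx 677.74 i$)
$\frac{G{\left(-688 \right)}}{g} = \frac{406 \frac{1}{-688}}{5 i \sqrt{18373}} = 406 \left(- \frac{1}{688}\right) \left(- \frac{i \sqrt{18373}}{91865}\right) = - \frac{203 \left(- \frac{i \sqrt{18373}}{91865}\right)}{344} = \frac{203 i \sqrt{18373}}{31601560}$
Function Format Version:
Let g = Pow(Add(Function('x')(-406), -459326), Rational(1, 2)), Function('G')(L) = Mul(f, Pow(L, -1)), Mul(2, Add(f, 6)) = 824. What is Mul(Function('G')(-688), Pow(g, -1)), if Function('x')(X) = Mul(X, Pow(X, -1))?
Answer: Mul(Rational(203, 31601560), I, Pow(18373, Rational(1, 2))) ≈ Mul(0.00087072, I)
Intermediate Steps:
Function('x')(X) = 1
f = 406 (f = Add(-6, Mul(Rational(1, 2), 824)) = Add(-6, 412) = 406)
Function('G')(L) = Mul(406, Pow(L, -1))
g = Mul(5, I, Pow(18373, Rational(1, 2))) (g = Pow(Add(1, -459326), Rational(1, 2)) = Pow(-459325, Rational(1, 2)) = Mul(5, I, Pow(18373, Rational(1, 2))) ≈ Mul(677.74, I))
Mul(Function('G')(-688), Pow(g, -1)) = Mul(Mul(406, Pow(-688, -1)), Pow(Mul(5, I, Pow(18373, Rational(1, 2))), -1)) = Mul(Mul(406, Rational(-1, 688)), Mul(Rational(-1, 91865), I, Pow(18373, Rational(1, 2)))) = Mul(Rational(-203, 344), Mul(Rational(-1, 91865), I, Pow(18373, Rational(1, 2)))) = Mul(Rational(203, 31601560), I, Pow(18373, Rational(1, 2)))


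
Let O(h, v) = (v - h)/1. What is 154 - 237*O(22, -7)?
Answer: 7027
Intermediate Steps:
O(h, v) = v - h (O(h, v) = (v - h)*1 = v - h)
154 - 237*O(22, -7) = 154 - 237*(-7 - 1*22) = 154 - 237*(-7 - 22) = 154 - 237*(-29) = 154 + 6873 = 7027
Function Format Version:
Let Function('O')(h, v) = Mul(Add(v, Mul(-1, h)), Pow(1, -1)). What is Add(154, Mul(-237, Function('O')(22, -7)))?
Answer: 7027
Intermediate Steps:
Function('O')(h, v) = Add(v, Mul(-1, h)) (Function('O')(h, v) = Mul(Add(v, Mul(-1, h)), 1) = Add(v, Mul(-1, h)))
Add(154, Mul(-237, Function('O')(22, -7))) = Add(154, Mul(-237, Add(-7, Mul(-1, 22)))) = Add(154, Mul(-237, Add(-7, -22))) = Add(154, Mul(-237, -29)) = Add(154, 6873) = 7027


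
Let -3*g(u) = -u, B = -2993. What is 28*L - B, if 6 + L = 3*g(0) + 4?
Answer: 2937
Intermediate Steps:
g(u) = u/3 (g(u) = -(-1)*u/3 = u/3)
L = -2 (L = -6 + (3*((⅓)*0) + 4) = -6 + (3*0 + 4) = -6 + (0 + 4) = -6 + 4 = -2)
28*L - B = 28*(-2) - 1*(-2993) = -56 + 2993 = 2937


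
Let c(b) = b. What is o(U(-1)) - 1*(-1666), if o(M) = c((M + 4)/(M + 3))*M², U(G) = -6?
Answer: 1690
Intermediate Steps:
o(M) = M²*(4 + M)/(3 + M) (o(M) = ((M + 4)/(M + 3))*M² = ((4 + M)/(3 + M))*M² = M²*(4 + M)/(3 + M))
o(U(-1)) - 1*(-1666) = (-6)²*(4 - 6)/(3 - 6) - 1*(-1666) = 36*(-2)/(-3) + 1666 = 36*(-⅓)*(-2) + 1666 = 24 + 1666 = 1690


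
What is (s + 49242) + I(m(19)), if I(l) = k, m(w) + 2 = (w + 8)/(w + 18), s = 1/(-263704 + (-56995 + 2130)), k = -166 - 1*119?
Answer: 15596182532/318569 ≈ 48957.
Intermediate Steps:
k = -285 (k = -166 - 119 = -285)
s = -1/318569 (s = 1/(-263704 - 54865) = 1/(-318569) = -1/318569 ≈ -3.1390e-6)
m(w) = -2 + (8 + w)/(18 + w) (m(w) = -2 + (w + 8)/(w + 18) = -2 + (8 + w)/(18 + w))
I(l) = -285
(s + 49242) + I(m(19)) = (-1/318569 + 49242) - 285 = 15686974697/318569 - 285 = 15596182532/318569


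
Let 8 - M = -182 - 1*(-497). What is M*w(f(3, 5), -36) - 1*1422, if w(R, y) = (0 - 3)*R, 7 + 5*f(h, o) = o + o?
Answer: -4347/5 ≈ -869.40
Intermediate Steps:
f(h, o) = -7/5 + 2*o/5 (f(h, o) = -7/5 + (o + o)/5 = -7/5 + (2*o)/5 = -7/5 + 2*o/5)
w(R, y) = -3*R
M = -307 (M = 8 - (-182 - 1*(-497)) = 8 - (-182 + 497) = 8 - 1*315 = 8 - 315 = -307)
M*w(f(3, 5), -36) - 1*1422 = -(-921)*(-7/5 + (2/5)*5) - 1*1422 = -(-921)*(-7/5 + 2) - 1422 = -(-921)*3/5 - 1422 = -307*(-9/5) - 1422 = 2763/5 - 1422 = -4347/5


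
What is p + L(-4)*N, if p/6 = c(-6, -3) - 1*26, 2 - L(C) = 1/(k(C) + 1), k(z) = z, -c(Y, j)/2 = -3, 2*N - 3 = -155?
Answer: -892/3 ≈ -297.33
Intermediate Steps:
N = -76 (N = 3/2 + (½)*(-155) = 3/2 - 155/2 = -76)
c(Y, j) = 6 (c(Y, j) = -2*(-3) = 6)
L(C) = 2 - 1/(1 + C) (L(C) = 2 - 1/(C + 1) = 2 - 1/(1 + C))
p = -120 (p = 6*(6 - 1*26) = 6*(6 - 26) = 6*(-20) = -120)
p + L(-4)*N = -120 + ((1 + 2*(-4))/(1 - 4))*(-76) = -120 + ((1 - 8)/(-3))*(-76) = -120 - ⅓*(-7)*(-76) = -120 + (7/3)*(-76) = -120 - 532/3 = -892/3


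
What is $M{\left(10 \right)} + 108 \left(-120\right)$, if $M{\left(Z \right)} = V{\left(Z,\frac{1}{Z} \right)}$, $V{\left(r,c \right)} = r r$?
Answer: $-12860$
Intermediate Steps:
$V{\left(r,c \right)} = r^{2}$
$M{\left(Z \right)} = Z^{2}$
$M{\left(10 \right)} + 108 \left(-120\right) = 10^{2} + 108 \left(-120\right) = 100 - 12960 = -12860$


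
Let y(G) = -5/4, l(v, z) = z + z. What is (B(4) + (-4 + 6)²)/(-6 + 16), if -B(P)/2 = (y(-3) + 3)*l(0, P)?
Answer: -12/5 ≈ -2.4000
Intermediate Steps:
l(v, z) = 2*z
y(G) = -5/4 (y(G) = -5*¼ = -5/4)
B(P) = -7*P (B(P) = -2*(-5/4 + 3)*2*P = -7*2*P/2 = -7*P)
(B(4) + (-4 + 6)²)/(-6 + 16) = (-7*4 + (-4 + 6)²)/(-6 + 16) = (-28 + 2²)/10 = (-28 + 4)*(⅒) = -24*⅒ = -12/5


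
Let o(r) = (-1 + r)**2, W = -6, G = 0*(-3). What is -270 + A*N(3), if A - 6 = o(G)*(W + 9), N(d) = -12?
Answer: -378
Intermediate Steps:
G = 0
A = 9 (A = 6 + (-1 + 0)**2*(-6 + 9) = 6 + (-1)**2*3 = 6 + 1*3 = 6 + 3 = 9)
-270 + A*N(3) = -270 + 9*(-12) = -270 - 108 = -378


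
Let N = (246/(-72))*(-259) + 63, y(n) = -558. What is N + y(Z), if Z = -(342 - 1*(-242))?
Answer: 4679/12 ≈ 389.92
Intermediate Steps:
Z = -584 (Z = -(342 + 242) = -1*584 = -584)
N = 11375/12 (N = (246*(-1/72))*(-259) + 63 = -41/12*(-259) + 63 = 10619/12 + 63 = 11375/12 ≈ 947.92)
N + y(Z) = 11375/12 - 558 = 4679/12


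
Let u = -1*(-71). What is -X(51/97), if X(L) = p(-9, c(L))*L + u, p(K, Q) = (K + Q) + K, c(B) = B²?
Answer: -56294972/912673 ≈ -61.681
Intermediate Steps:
p(K, Q) = Q + 2*K
u = 71
X(L) = 71 + L*(-18 + L²) (X(L) = (L² + 2*(-9))*L + 71 = (L² - 18)*L + 71 = (-18 + L²)*L + 71 = L*(-18 + L²) + 71 = 71 + L*(-18 + L²))
-X(51/97) = -(71 + (51/97)*(-18 + (51/97)²)) = -(71 + (51*(1/97))*(-18 + (51*(1/97))²)) = -(71 + 51*(-18 + (51/97)²)/97) = -(71 + 51*(-18 + 2601/9409)/97) = -(71 + (51/97)*(-166761/9409)) = -(71 - 8504811/912673) = -1*56294972/912673 = -56294972/912673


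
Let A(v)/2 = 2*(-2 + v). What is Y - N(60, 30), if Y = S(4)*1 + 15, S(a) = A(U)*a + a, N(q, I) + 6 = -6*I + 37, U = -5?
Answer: 56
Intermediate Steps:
N(q, I) = 31 - 6*I (N(q, I) = -6 + (-6*I + 37) = -6 + (37 - 6*I) = 31 - 6*I)
A(v) = -8 + 4*v (A(v) = 2*(2*(-2 + v)) = 2*(-4 + 2*v) = -8 + 4*v)
S(a) = -27*a (S(a) = (-8 + 4*(-5))*a + a = (-8 - 20)*a + a = -28*a + a = -27*a)
Y = -93 (Y = -27*4*1 + 15 = -108*1 + 15 = -108 + 15 = -93)
Y - N(60, 30) = -93 - (31 - 6*30) = -93 - (31 - 180) = -93 - 1*(-149) = -93 + 149 = 56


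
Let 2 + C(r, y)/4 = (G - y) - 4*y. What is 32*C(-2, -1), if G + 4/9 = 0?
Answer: 2944/9 ≈ 327.11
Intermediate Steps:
G = -4/9 (G = -4/9 + 0 = -4/9 ≈ -0.44444)
C(r, y) = -88/9 - 20*y (C(r, y) = -8 + 4*((-4/9 - y) - 4*y) = -8 + 4*(-4/9 - 5*y) = -8 + (-16/9 - 20*y) = -88/9 - 20*y)
32*C(-2, -1) = 32*(-88/9 - 20*(-1)) = 32*(-88/9 + 20) = 32*(92/9) = 2944/9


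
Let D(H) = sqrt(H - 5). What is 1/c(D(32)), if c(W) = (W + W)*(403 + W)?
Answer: -1/324764 + 403*sqrt(3)/2922876 ≈ 0.00023573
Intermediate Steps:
D(H) = sqrt(-5 + H)
c(W) = 2*W*(403 + W) (c(W) = (2*W)*(403 + W) = 2*W*(403 + W))
1/c(D(32)) = 1/(2*sqrt(-5 + 32)*(403 + sqrt(-5 + 32))) = 1/(2*sqrt(27)*(403 + sqrt(27))) = 1/(2*(3*sqrt(3))*(403 + 3*sqrt(3))) = 1/(6*sqrt(3)*(403 + 3*sqrt(3))) = sqrt(3)/(18*(403 + 3*sqrt(3)))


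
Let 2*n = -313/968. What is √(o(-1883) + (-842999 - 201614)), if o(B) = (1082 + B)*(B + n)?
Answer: √897915833/44 ≈ 681.03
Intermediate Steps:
n = -313/1936 (n = (-313/968)/2 = (-313*1/968)/2 = (½)*(-313/968) = -313/1936 ≈ -0.16167)
o(B) = (1082 + B)*(-313/1936 + B) (o(B) = (1082 + B)*(B - 313/1936) = (1082 + B)*(-313/1936 + B))
√(o(-1883) + (-842999 - 201614)) = √((-169333/968 + (-1883)² + (2094439/1936)*(-1883)) + (-842999 - 201614)) = √((-169333/968 + 3545689 - 3943828637/1936) - 1044613) = √(2920286601/1936 - 1044613) = √(897915833/1936) = √897915833/44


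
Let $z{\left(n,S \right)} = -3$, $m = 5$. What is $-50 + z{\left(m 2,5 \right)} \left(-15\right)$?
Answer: $-5$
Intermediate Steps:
$-50 + z{\left(m 2,5 \right)} \left(-15\right) = -50 - -45 = -50 + 45 = -5$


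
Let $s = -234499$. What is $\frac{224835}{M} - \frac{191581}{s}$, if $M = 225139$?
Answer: $\frac{95855937424}{52794870361} \approx 1.8156$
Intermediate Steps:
$\frac{224835}{M} - \frac{191581}{s} = \frac{224835}{225139} - \frac{191581}{-234499} = 224835 \cdot \frac{1}{225139} - - \frac{191581}{234499} = \frac{224835}{225139} + \frac{191581}{234499} = \frac{95855937424}{52794870361}$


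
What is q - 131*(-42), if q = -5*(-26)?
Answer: 5632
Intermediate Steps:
q = 130
q - 131*(-42) = 130 - 131*(-42) = 130 + 5502 = 5632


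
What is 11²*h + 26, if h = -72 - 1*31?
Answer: -12437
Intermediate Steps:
h = -103 (h = -72 - 31 = -103)
11²*h + 26 = 11²*(-103) + 26 = 121*(-103) + 26 = -12463 + 26 = -12437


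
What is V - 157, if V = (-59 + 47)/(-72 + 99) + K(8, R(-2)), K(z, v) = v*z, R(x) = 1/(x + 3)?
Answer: -1345/9 ≈ -149.44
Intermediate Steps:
R(x) = 1/(3 + x)
V = 68/9 (V = (-59 + 47)/(-72 + 99) + 8/(3 - 2) = -12/27 + 8/1 = -12*1/27 + 1*8 = -4/9 + 8 = 68/9 ≈ 7.5556)
V - 157 = 68/9 - 157 = -1345/9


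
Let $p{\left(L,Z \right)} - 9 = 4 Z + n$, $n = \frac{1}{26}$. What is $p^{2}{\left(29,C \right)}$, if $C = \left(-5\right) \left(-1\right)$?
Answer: $\frac{570025}{676} \approx 843.23$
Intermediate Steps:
$n = \frac{1}{26} \approx 0.038462$
$C = 5$
$p{\left(L,Z \right)} = \frac{235}{26} + 4 Z$ ($p{\left(L,Z \right)} = 9 + \left(4 Z + \frac{1}{26}\right) = 9 + \left(\frac{1}{26} + 4 Z\right) = \frac{235}{26} + 4 Z$)
$p^{2}{\left(29,C \right)} = \left(\frac{235}{26} + 4 \cdot 5\right)^{2} = \left(\frac{235}{26} + 20\right)^{2} = \left(\frac{755}{26}\right)^{2} = \frac{570025}{676}$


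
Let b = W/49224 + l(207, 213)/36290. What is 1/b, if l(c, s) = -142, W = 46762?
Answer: 446584740/422500793 ≈ 1.0570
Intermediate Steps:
b = 422500793/446584740 (b = 46762/49224 - 142/36290 = 46762*(1/49224) - 142*1/36290 = 23381/24612 - 71/18145 = 422500793/446584740 ≈ 0.94607)
1/b = 1/(422500793/446584740) = 446584740/422500793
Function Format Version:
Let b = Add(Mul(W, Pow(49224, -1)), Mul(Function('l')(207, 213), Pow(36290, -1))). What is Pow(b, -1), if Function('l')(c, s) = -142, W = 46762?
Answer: Rational(446584740, 422500793) ≈ 1.0570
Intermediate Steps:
b = Rational(422500793, 446584740) (b = Add(Mul(46762, Pow(49224, -1)), Mul(-142, Pow(36290, -1))) = Add(Mul(46762, Rational(1, 49224)), Mul(-142, Rational(1, 36290))) = Add(Rational(23381, 24612), Rational(-71, 18145)) = Rational(422500793, 446584740) ≈ 0.94607)
Pow(b, -1) = Pow(Rational(422500793, 446584740), -1) = Rational(446584740, 422500793)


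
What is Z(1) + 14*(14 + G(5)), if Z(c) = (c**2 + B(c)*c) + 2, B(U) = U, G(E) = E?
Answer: 270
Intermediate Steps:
Z(c) = 2 + 2*c**2 (Z(c) = (c**2 + c*c) + 2 = (c**2 + c**2) + 2 = 2*c**2 + 2 = 2 + 2*c**2)
Z(1) + 14*(14 + G(5)) = (2 + 2*1**2) + 14*(14 + 5) = (2 + 2*1) + 14*19 = (2 + 2) + 266 = 4 + 266 = 270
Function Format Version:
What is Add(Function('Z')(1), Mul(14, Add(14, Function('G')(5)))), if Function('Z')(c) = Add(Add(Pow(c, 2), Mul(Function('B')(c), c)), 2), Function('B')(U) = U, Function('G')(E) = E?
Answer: 270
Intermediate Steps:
Function('Z')(c) = Add(2, Mul(2, Pow(c, 2))) (Function('Z')(c) = Add(Add(Pow(c, 2), Mul(c, c)), 2) = Add(Add(Pow(c, 2), Pow(c, 2)), 2) = Add(Mul(2, Pow(c, 2)), 2) = Add(2, Mul(2, Pow(c, 2))))
Add(Function('Z')(1), Mul(14, Add(14, Function('G')(5)))) = Add(Add(2, Mul(2, Pow(1, 2))), Mul(14, Add(14, 5))) = Add(Add(2, Mul(2, 1)), Mul(14, 19)) = Add(Add(2, 2), 266) = Add(4, 266) = 270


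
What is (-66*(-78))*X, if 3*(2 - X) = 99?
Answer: -159588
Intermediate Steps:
X = -31 (X = 2 - ⅓*99 = 2 - 33 = -31)
(-66*(-78))*X = -66*(-78)*(-31) = 5148*(-31) = -159588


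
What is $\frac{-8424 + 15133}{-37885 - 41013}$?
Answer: $- \frac{6709}{78898} \approx -0.085034$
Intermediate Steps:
$\frac{-8424 + 15133}{-37885 - 41013} = \frac{6709}{-78898} = 6709 \left(- \frac{1}{78898}\right) = - \frac{6709}{78898}$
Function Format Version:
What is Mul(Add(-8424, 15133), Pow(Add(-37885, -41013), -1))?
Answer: Rational(-6709, 78898) ≈ -0.085034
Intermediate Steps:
Mul(Add(-8424, 15133), Pow(Add(-37885, -41013), -1)) = Mul(6709, Pow(-78898, -1)) = Mul(6709, Rational(-1, 78898)) = Rational(-6709, 78898)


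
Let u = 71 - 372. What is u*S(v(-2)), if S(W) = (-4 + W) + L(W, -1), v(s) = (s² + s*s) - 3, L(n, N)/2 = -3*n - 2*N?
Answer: 7525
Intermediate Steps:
L(n, N) = -6*n - 4*N (L(n, N) = 2*(-3*n - 2*N) = -6*n - 4*N)
v(s) = -3 + 2*s² (v(s) = (s² + s²) - 3 = 2*s² - 3 = -3 + 2*s²)
u = -301
S(W) = -5*W (S(W) = (-4 + W) + (-6*W - 4*(-1)) = (-4 + W) + (-6*W + 4) = (-4 + W) + (4 - 6*W) = -5*W)
u*S(v(-2)) = -(-1505)*(-3 + 2*(-2)²) = -(-1505)*(-3 + 2*4) = -(-1505)*(-3 + 8) = -(-1505)*5 = -301*(-25) = 7525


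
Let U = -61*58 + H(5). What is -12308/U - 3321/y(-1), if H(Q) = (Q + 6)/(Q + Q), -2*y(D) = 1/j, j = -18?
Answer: -4228453084/35369 ≈ -1.1955e+5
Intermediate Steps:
y(D) = 1/36 (y(D) = -1/2/(-18) = -1/2*(-1/18) = 1/36)
H(Q) = (6 + Q)/(2*Q) (H(Q) = (6 + Q)/((2*Q)) = (6 + Q)*(1/(2*Q)) = (6 + Q)/(2*Q))
U = -35369/10 (U = -61*58 + (1/2)*(6 + 5)/5 = -3538 + (1/2)*(1/5)*11 = -3538 + 11/10 = -35369/10 ≈ -3536.9)
-12308/U - 3321/y(-1) = -12308/(-35369/10) - 3321/1/36 = -12308*(-10/35369) - 3321*36 = 123080/35369 - 119556 = -4228453084/35369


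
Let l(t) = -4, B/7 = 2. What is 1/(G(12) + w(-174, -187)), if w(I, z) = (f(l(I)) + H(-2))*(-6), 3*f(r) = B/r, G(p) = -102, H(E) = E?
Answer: -1/83 ≈ -0.012048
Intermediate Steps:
B = 14 (B = 7*2 = 14)
f(r) = 14/(3*r) (f(r) = (14/r)/3 = 14/(3*r))
w(I, z) = 19 (w(I, z) = ((14/3)/(-4) - 2)*(-6) = ((14/3)*(-¼) - 2)*(-6) = (-7/6 - 2)*(-6) = -19/6*(-6) = 19)
1/(G(12) + w(-174, -187)) = 1/(-102 + 19) = 1/(-83) = -1/83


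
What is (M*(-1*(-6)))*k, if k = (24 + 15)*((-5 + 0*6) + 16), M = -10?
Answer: -25740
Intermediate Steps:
k = 429 (k = 39*((-5 + 0) + 16) = 39*(-5 + 16) = 39*11 = 429)
(M*(-1*(-6)))*k = -(-10)*(-6)*429 = -10*6*429 = -60*429 = -25740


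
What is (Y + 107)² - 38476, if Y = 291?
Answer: 119928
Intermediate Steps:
(Y + 107)² - 38476 = (291 + 107)² - 38476 = 398² - 38476 = 158404 - 38476 = 119928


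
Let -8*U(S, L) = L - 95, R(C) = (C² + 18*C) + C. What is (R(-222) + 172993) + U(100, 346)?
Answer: 1744221/8 ≈ 2.1803e+5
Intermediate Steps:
R(C) = C² + 19*C
U(S, L) = 95/8 - L/8 (U(S, L) = -(L - 95)/8 = -(-95 + L)/8 = 95/8 - L/8)
(R(-222) + 172993) + U(100, 346) = (-222*(19 - 222) + 172993) + (95/8 - ⅛*346) = (-222*(-203) + 172993) + (95/8 - 173/4) = (45066 + 172993) - 251/8 = 218059 - 251/8 = 1744221/8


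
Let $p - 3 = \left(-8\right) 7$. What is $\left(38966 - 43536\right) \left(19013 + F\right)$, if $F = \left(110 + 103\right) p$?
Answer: $-35298680$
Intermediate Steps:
$p = -53$ ($p = 3 - 56 = -53$)
$F = -11289$ ($F = \left(110 + 103\right) \left(-53\right) = 213 \left(-53\right) = -11289$)
$\left(38966 - 43536\right) \left(19013 + F\right) = \left(38966 - 43536\right) \left(19013 - 11289\right) = \left(-4570\right) 7724 = -35298680$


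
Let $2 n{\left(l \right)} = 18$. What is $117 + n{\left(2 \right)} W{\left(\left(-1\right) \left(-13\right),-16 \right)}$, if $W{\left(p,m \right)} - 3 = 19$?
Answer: $315$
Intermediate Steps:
$n{\left(l \right)} = 9$ ($n{\left(l \right)} = \frac{1}{2} \cdot 18 = 9$)
$W{\left(p,m \right)} = 22$ ($W{\left(p,m \right)} = 3 + 19 = 22$)
$117 + n{\left(2 \right)} W{\left(\left(-1\right) \left(-13\right),-16 \right)} = 117 + 9 \cdot 22 = 117 + 198 = 315$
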